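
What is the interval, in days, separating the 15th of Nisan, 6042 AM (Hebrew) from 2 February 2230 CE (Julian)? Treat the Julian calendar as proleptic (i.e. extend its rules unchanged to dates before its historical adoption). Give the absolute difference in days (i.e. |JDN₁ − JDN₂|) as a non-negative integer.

19060

First date → JDN 2554658; second date → JDN 2535598.
The interval is |2554658 − 2535598| = 19060 days.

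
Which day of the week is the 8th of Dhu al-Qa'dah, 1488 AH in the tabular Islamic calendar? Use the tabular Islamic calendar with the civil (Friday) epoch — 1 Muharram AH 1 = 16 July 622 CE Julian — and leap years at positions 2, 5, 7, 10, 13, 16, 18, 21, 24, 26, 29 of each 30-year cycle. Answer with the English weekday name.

Wednesday

Equivalently 3 February 2066 Gregorian, JDN 2475685.
Since JDN mod 7 = 2 (0 = Monday), the day is Wednesday.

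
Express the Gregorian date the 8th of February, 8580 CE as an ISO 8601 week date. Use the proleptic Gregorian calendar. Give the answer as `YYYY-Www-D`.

The weekday is Tuesday (ISO weekday 2).
That Tuesday belongs to ISO week 6 of ISO year 8580.

8580-W06-2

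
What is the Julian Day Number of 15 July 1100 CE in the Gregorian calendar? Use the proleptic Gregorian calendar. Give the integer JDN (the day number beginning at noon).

JDN 2299161 is 15 October 1582 CE (Gregorian); the target day is −176139 days from there, so JDN = 2123022.

2123022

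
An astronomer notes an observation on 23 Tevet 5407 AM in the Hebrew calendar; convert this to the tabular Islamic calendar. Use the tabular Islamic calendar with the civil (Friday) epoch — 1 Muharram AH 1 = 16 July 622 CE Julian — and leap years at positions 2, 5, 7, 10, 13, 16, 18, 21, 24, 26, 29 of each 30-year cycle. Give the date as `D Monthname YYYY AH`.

The source date corresponds to 31 December 1646 in the Gregorian calendar (JDN 2322614).
That day falls on 23 Dhu al-Qa'dah 1056 AH in the tabular Islamic calendar.

23 Dhu al-Qa'dah 1056 AH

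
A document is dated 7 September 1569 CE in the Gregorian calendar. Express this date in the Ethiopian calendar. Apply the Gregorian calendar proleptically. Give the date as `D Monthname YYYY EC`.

5 Pagume 1561 EC

Julian Day Number of the source date = 2294375.
Converting JDN 2294375 to the Ethiopian calendar gives 5 Pagume 1561 EC.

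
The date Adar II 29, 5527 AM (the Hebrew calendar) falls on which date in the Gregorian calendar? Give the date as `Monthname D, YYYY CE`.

March 30, 1767 CE

Julian Day Number of the source date = 2366532.
Converting JDN 2366532 to the Gregorian calendar gives 30 March 1767 CE.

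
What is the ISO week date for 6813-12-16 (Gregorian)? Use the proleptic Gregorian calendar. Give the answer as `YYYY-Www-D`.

The weekday is Monday (ISO weekday 1).
That Monday belongs to ISO week 51 of ISO year 6813.

6813-W51-1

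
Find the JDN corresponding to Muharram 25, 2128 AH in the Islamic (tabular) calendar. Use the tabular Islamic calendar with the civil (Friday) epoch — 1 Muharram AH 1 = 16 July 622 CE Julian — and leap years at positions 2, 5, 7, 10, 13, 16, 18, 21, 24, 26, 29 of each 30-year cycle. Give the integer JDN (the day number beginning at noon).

Equivalently 11 April 2686 (Gregorian).
JDN 2451545 is 1 January 2000 CE (Gregorian); the target day is +250657 days from there, so JDN = 2702202.

2702202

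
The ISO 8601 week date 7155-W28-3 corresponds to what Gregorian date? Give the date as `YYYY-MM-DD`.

ISO week 1 of 7155 is the week containing the first Thursday of 7155.
Week 28, day 3 (Wednesday) lands on 7155-07-13.

7155-07-13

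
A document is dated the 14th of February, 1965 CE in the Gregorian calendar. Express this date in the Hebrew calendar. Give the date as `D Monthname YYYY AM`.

12 Adar I 5725 AM

Both dates share Julian Day Number 2438806; in the Hebrew calendar that is 12 Adar I 5725 AM.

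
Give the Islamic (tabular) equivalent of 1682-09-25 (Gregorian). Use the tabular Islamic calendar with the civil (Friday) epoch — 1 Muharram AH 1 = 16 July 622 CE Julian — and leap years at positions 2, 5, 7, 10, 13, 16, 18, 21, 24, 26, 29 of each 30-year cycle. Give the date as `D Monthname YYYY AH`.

23 Ramadan 1093 AH

Both dates share Julian Day Number 2335666; in the tabular Islamic calendar that is 23 Ramadan 1093 AH.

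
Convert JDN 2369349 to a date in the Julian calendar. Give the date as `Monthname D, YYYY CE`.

December 4, 1774 CE

JDN 2369349 is 15 December 1774 in the Gregorian calendar.
In the Julian calendar that day is December 4, 1774 CE.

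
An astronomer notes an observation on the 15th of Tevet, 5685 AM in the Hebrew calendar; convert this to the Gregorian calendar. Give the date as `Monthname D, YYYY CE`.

Julian Day Number of the source date = 2424162.
Converting JDN 2424162 to the Gregorian calendar gives 11 January 1925 CE.

January 11, 1925 CE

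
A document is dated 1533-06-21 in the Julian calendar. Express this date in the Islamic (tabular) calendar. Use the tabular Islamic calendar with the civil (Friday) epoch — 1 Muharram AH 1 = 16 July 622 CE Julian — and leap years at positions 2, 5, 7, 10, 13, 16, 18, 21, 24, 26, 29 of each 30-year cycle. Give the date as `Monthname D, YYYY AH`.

Dhu al-Qa'dah 28, 939 AH

Julian Day Number of the source date = 2281158.
Converting JDN 2281158 to the tabular Islamic calendar gives 28 Dhu al-Qa'dah 939 AH.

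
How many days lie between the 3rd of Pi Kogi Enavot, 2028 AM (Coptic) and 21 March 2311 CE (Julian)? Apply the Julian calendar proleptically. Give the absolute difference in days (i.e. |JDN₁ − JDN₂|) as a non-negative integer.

JDN of the first date = 2565754.
JDN of the second date = 2565230.
|2565230 − 2565754| = 524.

524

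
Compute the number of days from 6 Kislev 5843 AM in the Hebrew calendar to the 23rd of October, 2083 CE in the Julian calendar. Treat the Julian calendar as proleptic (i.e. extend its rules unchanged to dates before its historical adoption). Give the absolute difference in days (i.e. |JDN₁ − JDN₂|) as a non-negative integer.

343

First date → JDN 2481826; second date → JDN 2482169.
The interval is |2481826 − 2482169| = 343 days.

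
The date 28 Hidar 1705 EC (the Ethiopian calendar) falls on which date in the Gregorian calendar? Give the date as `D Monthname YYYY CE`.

Julian Day Number of the source date = 2346694.
Converting JDN 2346694 to the Gregorian calendar gives 5 December 1712 CE.

5 December 1712 CE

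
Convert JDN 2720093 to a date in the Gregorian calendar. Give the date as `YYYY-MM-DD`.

2735-04-06

JDN 2451545 is 1 Jan 2000; 2720093 is +268548 days from there.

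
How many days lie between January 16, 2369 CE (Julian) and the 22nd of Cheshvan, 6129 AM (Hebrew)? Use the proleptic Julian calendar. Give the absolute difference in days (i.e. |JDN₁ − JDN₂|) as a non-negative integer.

First date → JDN 2586351; second date → JDN 2586262.
The interval is |2586351 − 2586262| = 89 days.

89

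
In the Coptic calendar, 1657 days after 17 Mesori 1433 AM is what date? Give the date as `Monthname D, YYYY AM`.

Meshir 28, 1438 AM

JDN of 17 Mesori 1433 AM = 2348414.
2348414 + 1657 = 2350071.
JDN 2350071 in the Coptic calendar is Meshir 28, 1438 AM.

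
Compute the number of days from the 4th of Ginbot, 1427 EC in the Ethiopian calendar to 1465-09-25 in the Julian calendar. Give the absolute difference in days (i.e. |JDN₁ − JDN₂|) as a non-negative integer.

JDN of the first date = 2245310.
JDN of the second date = 2256417.
|2256417 − 2245310| = 11107.

11107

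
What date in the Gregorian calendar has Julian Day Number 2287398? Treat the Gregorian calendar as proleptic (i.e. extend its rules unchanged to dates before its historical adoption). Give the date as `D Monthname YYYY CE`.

Counting from JDN 2299161 = 15 Oct 1582 gives an offset of -11763 days.

1 August 1550 CE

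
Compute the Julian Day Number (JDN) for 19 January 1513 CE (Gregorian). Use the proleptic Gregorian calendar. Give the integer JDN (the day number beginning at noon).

2273690

JDN 2400001 is 17 November 1858 CE (Gregorian), MJD 0; the target day is −126311 days from there, so JDN = 2273690.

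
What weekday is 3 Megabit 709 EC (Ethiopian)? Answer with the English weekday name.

Equivalently 3 March 717 Gregorian, JDN 1983000.
JDN 1983000 mod 7 = 5, and JDN 0 was a Monday, so this is a Saturday.

Saturday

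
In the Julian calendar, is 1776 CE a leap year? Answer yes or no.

1776 mod 4 = 0, so it is a leap year in the Julian calendar.

yes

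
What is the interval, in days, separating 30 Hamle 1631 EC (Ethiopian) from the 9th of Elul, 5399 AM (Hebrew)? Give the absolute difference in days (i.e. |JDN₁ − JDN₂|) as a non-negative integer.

36

First date → JDN 2319907; second date → JDN 2319943.
The interval is |2319907 − 2319943| = 36 days.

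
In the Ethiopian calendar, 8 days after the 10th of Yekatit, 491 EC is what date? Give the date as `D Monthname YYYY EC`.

18 Yekatit 491 EC

JDN of the 10th of Yekatit, 491 EC = 1903352.
1903352 + 8 = 1903360.
JDN 1903360 in the Ethiopian calendar is 18 Yekatit 491 EC.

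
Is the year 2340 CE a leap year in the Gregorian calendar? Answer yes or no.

yes

2340 is divisible by 4 and not by 100, so it is a leap year.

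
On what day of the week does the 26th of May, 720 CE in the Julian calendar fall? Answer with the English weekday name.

Equivalently 30 May 720 Gregorian, JDN 1984184.
1984184 ≡ 6 (mod 7); counting from Monday = 0 gives Sunday.

Sunday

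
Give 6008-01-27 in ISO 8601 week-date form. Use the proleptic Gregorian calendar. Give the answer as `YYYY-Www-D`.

The weekday is Sunday (ISO weekday 7).
That Sunday belongs to ISO week 4 of ISO year 6008.

6008-W04-7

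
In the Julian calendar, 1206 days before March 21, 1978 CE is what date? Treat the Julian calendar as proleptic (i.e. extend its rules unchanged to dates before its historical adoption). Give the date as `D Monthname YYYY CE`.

Counting 1206 days back from JDN 2443602 reaches JDN 2442396, which is 1 December 1974 CE.

1 December 1974 CE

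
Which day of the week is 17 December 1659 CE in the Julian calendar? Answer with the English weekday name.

Equivalently 27 December 1659 Gregorian, JDN 2327358.
2327358 ≡ 5 (mod 7); counting from Monday = 0 gives Saturday.

Saturday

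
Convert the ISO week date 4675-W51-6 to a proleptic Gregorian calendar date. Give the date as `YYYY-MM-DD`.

4675-12-25

ISO week 1 of 4675 is the week containing the first Thursday of 4675.
Week 51, day 6 (Saturday) lands on 4675-12-25.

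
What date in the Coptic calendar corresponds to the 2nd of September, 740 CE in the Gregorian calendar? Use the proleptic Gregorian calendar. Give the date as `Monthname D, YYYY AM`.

Thout 1, 457 AM

Both dates share Julian Day Number 1991584; in the Coptic calendar that is 1 Thout 457 AM.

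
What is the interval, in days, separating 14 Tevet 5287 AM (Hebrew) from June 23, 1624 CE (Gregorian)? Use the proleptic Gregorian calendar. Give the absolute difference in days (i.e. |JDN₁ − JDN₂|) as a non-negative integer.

JDN of the first date = 2278781.
JDN of the second date = 2314388.
|2314388 − 2278781| = 35607.

35607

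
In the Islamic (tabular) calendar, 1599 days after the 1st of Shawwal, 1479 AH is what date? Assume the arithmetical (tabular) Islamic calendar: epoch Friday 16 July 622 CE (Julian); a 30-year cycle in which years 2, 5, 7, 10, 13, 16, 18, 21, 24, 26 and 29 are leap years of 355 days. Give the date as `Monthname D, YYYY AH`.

The starting date is JDN 2472460; 2472460 + 1599 = 2474059.
JDN 2474059 corresponds to Rabi' al-Thani 5, 1484 AH.

Rabi' al-Thani 5, 1484 AH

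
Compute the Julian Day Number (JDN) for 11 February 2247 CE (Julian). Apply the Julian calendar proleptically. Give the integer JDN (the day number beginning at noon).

2541816

In the Gregorian calendar the same day is 26 February 2247.
JDN 2299161 is 15 October 1582 CE (Gregorian); the target day is +242655 days from there, so JDN = 2541816.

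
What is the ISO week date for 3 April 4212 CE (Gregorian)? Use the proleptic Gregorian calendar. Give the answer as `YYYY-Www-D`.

The weekday is Friday (ISO weekday 5).
That Friday belongs to ISO week 14 of ISO year 4212.

4212-W14-5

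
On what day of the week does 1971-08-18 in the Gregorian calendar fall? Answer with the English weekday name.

Wednesday

JDN 2441182 mod 7 = 2, and JDN 0 was a Monday, so this is a Wednesday.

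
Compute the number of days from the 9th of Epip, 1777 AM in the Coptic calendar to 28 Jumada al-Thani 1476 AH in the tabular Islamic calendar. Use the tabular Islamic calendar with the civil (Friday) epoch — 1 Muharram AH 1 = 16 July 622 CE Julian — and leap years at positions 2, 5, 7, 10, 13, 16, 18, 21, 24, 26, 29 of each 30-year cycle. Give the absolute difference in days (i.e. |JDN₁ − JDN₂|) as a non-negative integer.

2716

First date → JDN 2474022; second date → JDN 2471306.
The interval is |2474022 − 2471306| = 2716 days.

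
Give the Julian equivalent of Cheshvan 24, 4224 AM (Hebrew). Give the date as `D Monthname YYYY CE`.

23 October 463 CE

The source date corresponds to 24 October 463 in the proleptic Gregorian calendar (JDN 1890464).
That day falls on 23 October 463 CE in the Julian calendar.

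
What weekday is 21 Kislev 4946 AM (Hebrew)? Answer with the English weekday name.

Saturday

Equivalently 23 November 1185 Gregorian, JDN 2154199.
2154199 ≡ 5 (mod 7); counting from Monday = 0 gives Saturday.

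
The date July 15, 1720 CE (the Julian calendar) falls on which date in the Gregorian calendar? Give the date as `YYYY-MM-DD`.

For dates in this range the Gregorian date is 11 days ahead of the Julian.
15 July 1720 Julian + 11 days → 26 July 1720 Gregorian.

1720-07-26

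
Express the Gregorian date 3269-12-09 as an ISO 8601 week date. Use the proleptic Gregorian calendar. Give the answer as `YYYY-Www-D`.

The weekday is Monday (ISO weekday 1).
That Monday belongs to ISO week 50 of ISO year 3269.

3269-W50-1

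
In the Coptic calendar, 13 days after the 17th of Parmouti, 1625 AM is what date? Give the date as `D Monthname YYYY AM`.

The starting date is JDN 2418422; 2418422 + 13 = 2418435.
JDN 2418435 corresponds to 30 Parmouti 1625 AM.

30 Parmouti 1625 AM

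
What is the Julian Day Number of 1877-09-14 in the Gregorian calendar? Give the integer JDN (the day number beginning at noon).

2406877

JDN 2451545 is 1 January 2000 CE (Gregorian); the target day is −44668 days from there, so JDN = 2406877.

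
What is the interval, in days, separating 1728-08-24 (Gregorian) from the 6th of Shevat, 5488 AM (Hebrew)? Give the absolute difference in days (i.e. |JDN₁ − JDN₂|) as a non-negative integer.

First date → JDN 2352435; second date → JDN 2352215.
The interval is |2352435 − 2352215| = 220 days.

220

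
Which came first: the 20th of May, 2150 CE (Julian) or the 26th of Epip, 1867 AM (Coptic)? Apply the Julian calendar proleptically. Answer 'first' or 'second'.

first

Converting both to JDN: 2506485 vs 2506911; the smaller is the first.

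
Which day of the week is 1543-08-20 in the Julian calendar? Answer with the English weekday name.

This is JDN 2284870 (30 August 1543 Gregorian).
2284870 ≡ 0 (mod 7); counting from Monday = 0 gives Monday.

Monday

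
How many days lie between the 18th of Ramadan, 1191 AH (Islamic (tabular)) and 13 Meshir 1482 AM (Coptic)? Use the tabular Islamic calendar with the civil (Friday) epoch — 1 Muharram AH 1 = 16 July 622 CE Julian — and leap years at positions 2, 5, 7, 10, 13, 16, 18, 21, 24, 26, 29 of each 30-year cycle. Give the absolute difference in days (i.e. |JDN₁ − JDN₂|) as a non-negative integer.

First date → JDN 2370389; second date → JDN 2366127.
The interval is |2370389 − 2366127| = 4262 days.

4262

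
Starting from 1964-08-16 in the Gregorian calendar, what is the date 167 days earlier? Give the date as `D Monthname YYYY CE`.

2 March 1964 CE

Counting 167 days back from JDN 2438624 reaches JDN 2438457, which is 2 March 1964 CE.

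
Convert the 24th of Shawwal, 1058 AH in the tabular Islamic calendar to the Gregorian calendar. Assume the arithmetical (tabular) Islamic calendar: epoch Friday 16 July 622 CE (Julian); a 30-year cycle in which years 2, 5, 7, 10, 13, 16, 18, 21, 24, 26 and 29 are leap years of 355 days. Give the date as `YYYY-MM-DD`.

Both dates share Julian Day Number 2323295; in the Gregorian calendar that is 11 November 1648 CE.

1648-11-11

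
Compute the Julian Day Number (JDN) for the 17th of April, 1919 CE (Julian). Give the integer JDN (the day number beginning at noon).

In the Gregorian calendar the same day is 30 April 1919.
JDN 2299161 is 15 October 1582 CE (Gregorian); the target day is +122918 days from there, so JDN = 2422079.

2422079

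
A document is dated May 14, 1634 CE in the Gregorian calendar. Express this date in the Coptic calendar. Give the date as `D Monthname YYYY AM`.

9 Pashons 1350 AM

Both dates share Julian Day Number 2318000; in the Coptic calendar that is 9 Pashons 1350 AM.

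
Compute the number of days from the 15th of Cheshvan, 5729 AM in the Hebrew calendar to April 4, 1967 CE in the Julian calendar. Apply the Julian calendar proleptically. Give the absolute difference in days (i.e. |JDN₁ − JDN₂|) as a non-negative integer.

569

First date → JDN 2440167; second date → JDN 2439598.
The interval is |2440167 − 2439598| = 569 days.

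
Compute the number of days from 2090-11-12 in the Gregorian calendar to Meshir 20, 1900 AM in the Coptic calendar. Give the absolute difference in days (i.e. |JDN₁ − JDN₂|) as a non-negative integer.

34076

JDN of the first date = 2484733.
JDN of the second date = 2518809.
|2518809 − 2484733| = 34076.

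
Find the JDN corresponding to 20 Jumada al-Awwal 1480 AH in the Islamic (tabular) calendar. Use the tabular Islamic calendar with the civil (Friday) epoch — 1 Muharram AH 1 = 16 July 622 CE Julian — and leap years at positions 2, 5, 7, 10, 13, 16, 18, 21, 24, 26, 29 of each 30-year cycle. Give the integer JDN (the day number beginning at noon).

2472685

Equivalently 17 November 2057 (Gregorian).
JDN 2299161 is 15 October 1582 CE (Gregorian); the target day is +173524 days from there, so JDN = 2472685.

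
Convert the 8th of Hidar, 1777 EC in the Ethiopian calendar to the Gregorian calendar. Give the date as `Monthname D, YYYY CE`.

Julian Day Number of the source date = 2372972.
Converting JDN 2372972 to the Gregorian calendar gives 15 November 1784 CE.

November 15, 1784 CE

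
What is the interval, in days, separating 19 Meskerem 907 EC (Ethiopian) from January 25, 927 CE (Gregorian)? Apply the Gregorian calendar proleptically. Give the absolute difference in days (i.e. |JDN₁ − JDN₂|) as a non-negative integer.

First date → JDN 2055155; second date → JDN 2059664.
The interval is |2055155 − 2059664| = 4509 days.

4509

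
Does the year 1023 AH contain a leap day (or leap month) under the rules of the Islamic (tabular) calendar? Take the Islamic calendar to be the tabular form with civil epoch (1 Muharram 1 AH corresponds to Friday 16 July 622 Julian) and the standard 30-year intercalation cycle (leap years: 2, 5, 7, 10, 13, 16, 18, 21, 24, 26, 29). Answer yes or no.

Year 1023 AH is year 3 of its 30-year cycle; leap positions are 2, 5, 7, 10, 13, 16, 18, 21, 24, 26, 29, so it is a common year (354 days).

no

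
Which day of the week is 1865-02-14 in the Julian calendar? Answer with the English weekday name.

Sunday

This is JDN 2402294 (26 February 1865 Gregorian).
2402294 ≡ 6 (mod 7); counting from Monday = 0 gives Sunday.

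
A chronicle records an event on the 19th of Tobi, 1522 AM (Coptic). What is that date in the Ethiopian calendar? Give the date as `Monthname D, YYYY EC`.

Tir 19, 1798 EC

Both dates share Julian Day Number 2380713; in the Ethiopian calendar that is 19 Tir 1798 EC.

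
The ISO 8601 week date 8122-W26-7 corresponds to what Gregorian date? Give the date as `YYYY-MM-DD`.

ISO week 1 of 8122 is the week containing the first Thursday of 8122.
Week 26, day 7 (Sunday) lands on 8122-06-28.

8122-06-28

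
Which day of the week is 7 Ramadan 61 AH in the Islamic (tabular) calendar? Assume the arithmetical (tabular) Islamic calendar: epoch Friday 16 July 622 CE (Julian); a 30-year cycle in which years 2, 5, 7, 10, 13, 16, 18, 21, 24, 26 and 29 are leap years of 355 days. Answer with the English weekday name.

Friday

Equivalently 3 June 681 Gregorian, JDN 1969944.
JDN 1969944 mod 7 = 4, and JDN 0 was a Monday, so this is a Friday.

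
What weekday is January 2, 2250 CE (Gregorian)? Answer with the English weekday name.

JDN 2542857 mod 7 = 2, and JDN 0 was a Monday, so this is a Wednesday.

Wednesday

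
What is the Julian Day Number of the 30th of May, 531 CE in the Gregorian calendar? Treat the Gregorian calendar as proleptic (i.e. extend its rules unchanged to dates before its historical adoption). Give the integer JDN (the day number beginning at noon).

1915153

JDN 2400001 is 17 November 1858 CE (Gregorian), MJD 0; the target day is −484848 days from there, so JDN = 1915153.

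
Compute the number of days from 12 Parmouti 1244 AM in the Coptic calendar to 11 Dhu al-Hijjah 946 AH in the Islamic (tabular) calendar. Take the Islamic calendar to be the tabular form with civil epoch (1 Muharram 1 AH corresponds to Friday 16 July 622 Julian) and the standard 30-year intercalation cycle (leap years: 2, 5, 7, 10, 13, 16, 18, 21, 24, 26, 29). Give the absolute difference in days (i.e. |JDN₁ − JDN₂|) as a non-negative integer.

4394

JDN of the first date = 2279257.
JDN of the second date = 2283651.
|2283651 − 2279257| = 4394.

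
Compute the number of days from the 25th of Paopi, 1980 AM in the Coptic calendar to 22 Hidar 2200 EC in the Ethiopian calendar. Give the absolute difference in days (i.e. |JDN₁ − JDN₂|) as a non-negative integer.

First date → JDN 2547914; second date → JDN 2527487.
The interval is |2547914 − 2527487| = 20427 days.

20427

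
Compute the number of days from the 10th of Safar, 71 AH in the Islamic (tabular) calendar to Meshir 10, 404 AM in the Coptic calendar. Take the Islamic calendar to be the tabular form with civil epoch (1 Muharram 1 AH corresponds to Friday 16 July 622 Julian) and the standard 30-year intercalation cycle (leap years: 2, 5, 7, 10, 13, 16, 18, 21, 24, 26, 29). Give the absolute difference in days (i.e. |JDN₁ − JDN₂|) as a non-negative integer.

JDN of the first date = 1973285.
JDN of the second date = 1972385.
|1972385 − 1973285| = 900.

900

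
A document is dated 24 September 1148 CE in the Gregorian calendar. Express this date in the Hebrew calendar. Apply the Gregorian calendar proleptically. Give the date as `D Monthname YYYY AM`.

2 Tishrei 4909 AM

Both dates share Julian Day Number 2140625; in the Hebrew calendar that is 2 Tishrei 4909 AM.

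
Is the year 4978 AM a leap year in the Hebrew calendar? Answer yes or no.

Hebrew year 4978 is year 19 of its 19-year Metonic cycle; leap years are at positions 3, 6, 8, 11, 14, 17, 19, so it is a leap year (13 months).

yes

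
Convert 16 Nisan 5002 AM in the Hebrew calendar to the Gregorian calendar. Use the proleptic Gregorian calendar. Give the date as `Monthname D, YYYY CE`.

March 26, 1242 CE

Both dates share Julian Day Number 2174776; in the Gregorian calendar that is 26 March 1242 CE.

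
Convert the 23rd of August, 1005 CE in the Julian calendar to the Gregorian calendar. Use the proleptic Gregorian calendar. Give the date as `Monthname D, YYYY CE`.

August 29, 1005 CE

At this point the Julian calendar is 6 days behind the Gregorian.
23 August 1005 Julian + 6 days → 29 August 1005 Gregorian.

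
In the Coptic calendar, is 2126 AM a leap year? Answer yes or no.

2126 mod 4 = 2; in the Coptic calendar a year is leap when year mod 4 = 3, so it is a common year.

no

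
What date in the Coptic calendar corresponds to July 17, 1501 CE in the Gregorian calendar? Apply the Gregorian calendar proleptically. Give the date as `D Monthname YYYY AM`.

13 Epip 1217 AM

Julian Day Number of the source date = 2269486.
Converting JDN 2269486 to the Coptic calendar gives 13 Epip 1217 AM.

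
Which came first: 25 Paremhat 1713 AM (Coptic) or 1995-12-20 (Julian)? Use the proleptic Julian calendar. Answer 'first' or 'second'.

The two dates have Julian Day Numbers 2450542 and 2450085 respectively.
Since 2450085 < 2450542, the second date comes first.

second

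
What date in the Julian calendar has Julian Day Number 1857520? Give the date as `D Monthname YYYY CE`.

12 August 373 CE

The proleptic Gregorian equivalent of JDN 1857520 is 13 August 373.
In the Julian calendar that day is 12 August 373 CE.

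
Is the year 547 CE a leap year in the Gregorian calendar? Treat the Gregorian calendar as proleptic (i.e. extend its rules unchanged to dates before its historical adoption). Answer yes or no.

no

547 is not divisible by 4, so it is a common year.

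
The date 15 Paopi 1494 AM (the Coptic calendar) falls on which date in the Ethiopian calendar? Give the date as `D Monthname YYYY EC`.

Julian Day Number of the source date = 2370392.
Converting JDN 2370392 to the Ethiopian calendar gives 15 Tikimt 1770 EC.

15 Tikimt 1770 EC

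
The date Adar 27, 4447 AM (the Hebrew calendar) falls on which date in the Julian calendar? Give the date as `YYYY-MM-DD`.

The source date corresponds to 21 March 687 in the proleptic Gregorian calendar (JDN 1972061).
That day falls on 18 March 687 CE in the Julian calendar.

0687-03-18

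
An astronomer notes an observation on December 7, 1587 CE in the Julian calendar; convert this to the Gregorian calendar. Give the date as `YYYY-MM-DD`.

1587-12-17

For dates in this range the Gregorian date is 10 days ahead of the Julian.
7 December 1587 Julian + 10 days → 17 December 1587 Gregorian.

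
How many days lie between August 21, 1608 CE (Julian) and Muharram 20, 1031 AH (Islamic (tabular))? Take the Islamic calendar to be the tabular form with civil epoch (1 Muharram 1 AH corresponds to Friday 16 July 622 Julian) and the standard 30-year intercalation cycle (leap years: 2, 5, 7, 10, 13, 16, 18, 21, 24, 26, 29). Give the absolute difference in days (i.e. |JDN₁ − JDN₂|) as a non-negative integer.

4844

First date → JDN 2308613; second date → JDN 2313457.
The interval is |2308613 − 2313457| = 4844 days.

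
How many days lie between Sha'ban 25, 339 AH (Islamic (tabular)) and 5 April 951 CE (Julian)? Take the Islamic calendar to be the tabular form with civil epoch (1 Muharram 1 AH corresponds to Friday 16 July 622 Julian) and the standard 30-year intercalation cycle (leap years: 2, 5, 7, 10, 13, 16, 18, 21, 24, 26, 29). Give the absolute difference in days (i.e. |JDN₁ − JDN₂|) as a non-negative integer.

58

First date → JDN 2068447; second date → JDN 2068505.
The interval is |2068447 − 2068505| = 58 days.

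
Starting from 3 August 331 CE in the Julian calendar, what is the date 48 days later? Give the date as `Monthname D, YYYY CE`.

JDN of 3 August 331 CE = 1842170.
1842170 + 48 = 1842218.
JDN 1842218 in the Julian calendar is September 20, 331 CE.

September 20, 331 CE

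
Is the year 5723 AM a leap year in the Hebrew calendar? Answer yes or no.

Hebrew year 5723 is year 4 of its 19-year Metonic cycle; leap years are at positions 3, 6, 8, 11, 14, 17, 19, so it is a common year (12 months).

no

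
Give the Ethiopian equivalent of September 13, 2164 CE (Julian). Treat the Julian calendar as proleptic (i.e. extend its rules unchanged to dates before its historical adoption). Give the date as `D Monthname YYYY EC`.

Julian Day Number of the source date = 2511715.
Converting JDN 2511715 to the Ethiopian calendar gives 16 Meskerem 2157 EC.

16 Meskerem 2157 EC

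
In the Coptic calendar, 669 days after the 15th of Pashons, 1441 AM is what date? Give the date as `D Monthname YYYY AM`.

14 Paremhat 1443 AM

The starting date is JDN 2351244; 2351244 + 669 = 2351913.
JDN 2351913 corresponds to 14 Paremhat 1443 AM.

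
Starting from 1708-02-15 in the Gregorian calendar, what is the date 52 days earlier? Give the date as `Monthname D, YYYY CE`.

Counting 52 days back from JDN 2344939 reaches JDN 2344887, which is December 25, 1707 CE.

December 25, 1707 CE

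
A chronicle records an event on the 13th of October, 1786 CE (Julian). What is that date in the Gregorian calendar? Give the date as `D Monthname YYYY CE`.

At this point the Julian calendar is 11 days behind the Gregorian.
13 October 1786 Julian + 11 days → 24 October 1786 Gregorian.

24 October 1786 CE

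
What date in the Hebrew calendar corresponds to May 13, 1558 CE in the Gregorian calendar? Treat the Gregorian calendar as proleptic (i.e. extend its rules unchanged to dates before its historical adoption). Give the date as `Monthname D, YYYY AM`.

Iyar 15, 5318 AM

Julian Day Number of the source date = 2290240.
Converting JDN 2290240 to the Hebrew calendar gives 15 Iyar 5318 AM.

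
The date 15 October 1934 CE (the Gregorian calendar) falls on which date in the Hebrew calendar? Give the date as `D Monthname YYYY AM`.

6 Cheshvan 5695 AM

Julian Day Number of the source date = 2427726.
Converting JDN 2427726 to the Hebrew calendar gives 6 Cheshvan 5695 AM.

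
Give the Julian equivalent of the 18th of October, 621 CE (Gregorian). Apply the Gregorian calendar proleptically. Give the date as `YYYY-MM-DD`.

The Julian–Gregorian offset here is 3 days (Julian trailing).
18 October 621 Gregorian − 3 days → 15 October 621 Julian.

0621-10-15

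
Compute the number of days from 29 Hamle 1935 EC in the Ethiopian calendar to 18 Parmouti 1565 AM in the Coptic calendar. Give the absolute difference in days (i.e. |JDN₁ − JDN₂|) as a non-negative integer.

First date → JDN 2430942; second date → JDN 2396508.
The interval is |2430942 − 2396508| = 34434 days.

34434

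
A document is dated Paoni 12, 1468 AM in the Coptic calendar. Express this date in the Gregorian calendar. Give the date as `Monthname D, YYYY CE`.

June 17, 1752 CE

Julian Day Number of the source date = 2361133.
Converting JDN 2361133 to the Gregorian calendar gives 17 June 1752 CE.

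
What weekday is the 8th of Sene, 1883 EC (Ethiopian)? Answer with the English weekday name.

Equivalently 14 June 1891 Gregorian, JDN 2411898.
JDN 2411898 mod 7 = 6, and JDN 0 was a Monday, so this is a Sunday.

Sunday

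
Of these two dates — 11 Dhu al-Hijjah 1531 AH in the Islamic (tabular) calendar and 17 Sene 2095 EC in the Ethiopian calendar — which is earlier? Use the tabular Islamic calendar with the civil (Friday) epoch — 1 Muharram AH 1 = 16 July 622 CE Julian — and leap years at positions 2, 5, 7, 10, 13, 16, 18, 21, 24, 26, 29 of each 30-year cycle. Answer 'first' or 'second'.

Converting both to JDN: 2490956 vs 2489340; the smaller is the second.

second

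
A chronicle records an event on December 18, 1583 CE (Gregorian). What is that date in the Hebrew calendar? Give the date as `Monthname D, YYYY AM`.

Tevet 3, 5344 AM

Both dates share Julian Day Number 2299590; in the Hebrew calendar that is 3 Tevet 5344 AM.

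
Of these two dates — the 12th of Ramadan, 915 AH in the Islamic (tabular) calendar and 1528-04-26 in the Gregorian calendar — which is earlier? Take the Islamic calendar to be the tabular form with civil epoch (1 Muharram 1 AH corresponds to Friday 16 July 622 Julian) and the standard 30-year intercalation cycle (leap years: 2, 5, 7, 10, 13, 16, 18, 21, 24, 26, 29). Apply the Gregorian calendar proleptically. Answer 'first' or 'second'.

first

First date → JDN 2272578; second date → JDN 2279266.
JDN 2272578 < JDN 2279266, so the first date is earlier.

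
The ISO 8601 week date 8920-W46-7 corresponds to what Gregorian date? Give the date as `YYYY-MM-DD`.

8920-11-17

ISO week 1 of 8920 is the week containing the first Thursday of 8920.
Week 46, day 7 (Sunday) lands on 8920-11-17.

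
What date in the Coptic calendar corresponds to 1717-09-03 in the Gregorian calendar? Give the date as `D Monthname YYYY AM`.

Julian Day Number of the source date = 2348427.
Converting JDN 2348427 to the Coptic calendar gives 30 Mesori 1433 AM.

30 Mesori 1433 AM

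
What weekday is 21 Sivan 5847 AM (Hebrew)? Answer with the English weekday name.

Saturday

This is JDN 2483493 (21 June 2087 Gregorian).
JDN 2483493 mod 7 = 5, and JDN 0 was a Monday, so this is a Saturday.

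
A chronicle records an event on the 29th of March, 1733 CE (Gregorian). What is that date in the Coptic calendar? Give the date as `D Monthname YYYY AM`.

Both dates share Julian Day Number 2354113; in the Coptic calendar that is 22 Paremhat 1449 AM.

22 Paremhat 1449 AM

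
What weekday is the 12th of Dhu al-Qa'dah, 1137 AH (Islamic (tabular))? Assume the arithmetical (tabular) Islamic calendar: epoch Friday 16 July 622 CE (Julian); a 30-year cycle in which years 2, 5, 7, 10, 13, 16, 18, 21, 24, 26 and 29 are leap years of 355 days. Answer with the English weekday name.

In the Gregorian calendar this is 23 July 1725 (JDN 2351307).
JDN 2351307 mod 7 = 0, and JDN 0 was a Monday, so this is a Monday.

Monday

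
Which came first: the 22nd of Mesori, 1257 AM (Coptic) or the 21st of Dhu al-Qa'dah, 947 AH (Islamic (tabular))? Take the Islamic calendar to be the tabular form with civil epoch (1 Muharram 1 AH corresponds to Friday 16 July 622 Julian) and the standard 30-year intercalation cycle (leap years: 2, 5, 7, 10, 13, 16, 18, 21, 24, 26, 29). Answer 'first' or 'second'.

Converting both to JDN: 2284135 vs 2283986; the smaller is the second.

second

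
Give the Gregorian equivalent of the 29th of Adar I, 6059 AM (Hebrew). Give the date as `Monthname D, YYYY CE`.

March 2, 2299 CE

Julian Day Number of the source date = 2560813.
Converting JDN 2560813 to the Gregorian calendar gives 2 March 2299 CE.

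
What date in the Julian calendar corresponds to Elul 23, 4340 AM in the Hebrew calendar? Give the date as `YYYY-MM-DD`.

The source date corresponds to 21 September 580 in the proleptic Gregorian calendar (JDN 1933165).
That day falls on 19 September 580 CE in the Julian calendar.

0580-09-19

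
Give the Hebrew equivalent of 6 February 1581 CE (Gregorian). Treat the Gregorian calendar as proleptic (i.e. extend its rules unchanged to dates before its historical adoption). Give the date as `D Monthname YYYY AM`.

Julian Day Number of the source date = 2298545.
Converting JDN 2298545 to the Hebrew calendar gives 23 Shevat 5341 AM.

23 Shevat 5341 AM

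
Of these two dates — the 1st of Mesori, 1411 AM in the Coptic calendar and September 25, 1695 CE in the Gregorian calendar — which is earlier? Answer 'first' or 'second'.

The two dates have Julian Day Numbers 2340362 and 2340414 respectively.
Since 2340362 < 2340414, the first date comes first.

first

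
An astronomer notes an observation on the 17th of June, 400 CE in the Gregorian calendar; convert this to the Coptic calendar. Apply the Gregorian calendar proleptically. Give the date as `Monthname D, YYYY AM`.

Julian Day Number of the source date = 1867325.
Converting JDN 1867325 to the Coptic calendar gives 22 Paoni 116 AM.

Paoni 22, 116 AM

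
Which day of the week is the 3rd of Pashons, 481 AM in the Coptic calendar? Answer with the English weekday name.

Equivalently 2 May 765 Gregorian, JDN 2000592.
2000592 ≡ 6 (mod 7); counting from Monday = 0 gives Sunday.

Sunday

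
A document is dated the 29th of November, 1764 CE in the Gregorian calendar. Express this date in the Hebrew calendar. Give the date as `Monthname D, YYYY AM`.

Julian Day Number of the source date = 2365681.
Converting JDN 2365681 to the Hebrew calendar gives 5 Kislev 5525 AM.

Kislev 5, 5525 AM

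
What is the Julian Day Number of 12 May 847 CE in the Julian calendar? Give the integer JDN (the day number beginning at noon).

2030556

In the proleptic Gregorian calendar the same day is 16 May 847.
JDN 2451545 is 1 January 2000 CE (Gregorian); the target day is −420989 days from there, so JDN = 2030556.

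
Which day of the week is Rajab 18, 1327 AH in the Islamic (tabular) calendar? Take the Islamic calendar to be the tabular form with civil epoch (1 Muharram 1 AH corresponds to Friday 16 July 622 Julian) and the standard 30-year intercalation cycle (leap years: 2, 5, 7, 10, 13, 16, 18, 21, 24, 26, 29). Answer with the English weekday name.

This is JDN 2418524 (5 August 1909 Gregorian).
2418524 ≡ 3 (mod 7); counting from Monday = 0 gives Thursday.

Thursday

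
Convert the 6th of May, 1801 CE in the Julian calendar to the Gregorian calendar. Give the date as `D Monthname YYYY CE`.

18 May 1801 CE

The Julian–Gregorian offset here is 12 days (Julian trailing).
6 May 1801 Julian + 12 days → 18 May 1801 Gregorian.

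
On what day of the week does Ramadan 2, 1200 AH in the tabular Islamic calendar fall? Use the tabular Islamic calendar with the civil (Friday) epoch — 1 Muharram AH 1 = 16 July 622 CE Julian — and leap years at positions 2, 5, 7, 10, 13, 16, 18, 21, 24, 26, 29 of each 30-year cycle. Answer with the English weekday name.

In the Gregorian calendar this is 29 June 1786 (JDN 2373563).
JDN 2373563 mod 7 = 3, and JDN 0 was a Monday, so this is a Thursday.

Thursday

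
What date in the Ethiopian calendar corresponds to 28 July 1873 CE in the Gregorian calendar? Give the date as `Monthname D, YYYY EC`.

Julian Day Number of the source date = 2405368.
Converting JDN 2405368 to the Ethiopian calendar gives 22 Hamle 1865 EC.

Hamle 22, 1865 EC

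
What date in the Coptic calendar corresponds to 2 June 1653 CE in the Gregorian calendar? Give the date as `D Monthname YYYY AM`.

Julian Day Number of the source date = 2324959.
Converting JDN 2324959 to the Coptic calendar gives 28 Pashons 1369 AM.

28 Pashons 1369 AM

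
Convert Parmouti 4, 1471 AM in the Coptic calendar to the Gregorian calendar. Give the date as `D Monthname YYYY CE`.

Both dates share Julian Day Number 2362160; in the Gregorian calendar that is 10 April 1755 CE.

10 April 1755 CE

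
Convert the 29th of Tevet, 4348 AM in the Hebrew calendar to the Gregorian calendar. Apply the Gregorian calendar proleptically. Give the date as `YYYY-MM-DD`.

Both dates share Julian Day Number 1935828; in the Gregorian calendar that is 6 January 588 CE.

0588-01-06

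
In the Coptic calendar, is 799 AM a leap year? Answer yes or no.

799 mod 4 = 3; in the Coptic calendar a year is leap when year mod 4 = 3, so it is a leap year.

yes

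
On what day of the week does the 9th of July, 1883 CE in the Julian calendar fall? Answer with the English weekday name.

This is JDN 2409013 (21 July 1883 Gregorian).
2409013 ≡ 5 (mod 7); counting from Monday = 0 gives Saturday.

Saturday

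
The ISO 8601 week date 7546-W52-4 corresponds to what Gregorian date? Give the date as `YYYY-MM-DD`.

7546-12-26

ISO week 1 of 7546 is the week containing the first Thursday of 7546.
Week 52, day 4 (Thursday) lands on 7546-12-26.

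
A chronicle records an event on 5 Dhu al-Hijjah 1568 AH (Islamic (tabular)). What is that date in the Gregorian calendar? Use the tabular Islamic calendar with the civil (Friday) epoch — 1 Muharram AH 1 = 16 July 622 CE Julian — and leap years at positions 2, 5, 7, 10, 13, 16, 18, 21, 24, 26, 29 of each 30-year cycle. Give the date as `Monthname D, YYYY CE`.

Both dates share Julian Day Number 2504062; in the Gregorian calendar that is 15 October 2143 CE.

October 15, 2143 CE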